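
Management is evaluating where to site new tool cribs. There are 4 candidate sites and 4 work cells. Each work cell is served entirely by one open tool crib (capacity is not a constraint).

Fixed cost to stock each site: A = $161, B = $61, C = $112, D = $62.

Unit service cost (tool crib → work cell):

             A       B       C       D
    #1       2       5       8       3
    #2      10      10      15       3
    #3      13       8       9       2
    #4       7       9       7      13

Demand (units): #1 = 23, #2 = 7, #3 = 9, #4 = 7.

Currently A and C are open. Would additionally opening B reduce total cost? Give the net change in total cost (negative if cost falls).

Current service cost with {A, C}: 246.
Adding B: each work cell re-picks its cheapest; new service cost 237, saving 9.
Extra fixed cost: 61. Net change = 61 − 9 = 52.
(Totals: 519 → 571.)

No — net change +52 (cost rises by 52).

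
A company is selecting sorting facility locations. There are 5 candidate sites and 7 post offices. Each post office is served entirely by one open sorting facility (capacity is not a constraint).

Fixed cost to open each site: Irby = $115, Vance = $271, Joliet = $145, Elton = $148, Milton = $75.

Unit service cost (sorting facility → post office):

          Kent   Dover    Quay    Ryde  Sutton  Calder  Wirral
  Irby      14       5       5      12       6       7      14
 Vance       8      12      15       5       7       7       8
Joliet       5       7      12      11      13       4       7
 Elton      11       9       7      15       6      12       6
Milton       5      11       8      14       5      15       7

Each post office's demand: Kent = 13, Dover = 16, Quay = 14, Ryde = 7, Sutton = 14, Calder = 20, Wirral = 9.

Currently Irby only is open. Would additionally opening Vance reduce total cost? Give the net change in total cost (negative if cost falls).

Current service cost with {Irby}: 766.
Adding Vance: each post office re-picks its cheapest; new service cost 585, saving 181.
Extra fixed cost: 271. Net change = 271 − 181 = 90.
(Totals: 881 → 971.)

No — net change +90 (cost rises by 90).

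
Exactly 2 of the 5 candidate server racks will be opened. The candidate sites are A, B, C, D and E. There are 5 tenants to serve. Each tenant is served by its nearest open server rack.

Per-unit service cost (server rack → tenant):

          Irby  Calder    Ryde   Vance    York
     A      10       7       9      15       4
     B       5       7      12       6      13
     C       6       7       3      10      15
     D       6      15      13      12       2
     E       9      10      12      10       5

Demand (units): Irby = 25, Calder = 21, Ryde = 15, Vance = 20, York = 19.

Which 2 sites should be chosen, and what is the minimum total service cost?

Choose C and D; total service cost 580.

With exactly 2 open, each tenant uses its cheapest among the chosen.
{C, D}: Irby→C 6·25=150, Calder→C 7·21=147, Ryde→C 3·15=45, Vance→C 10·20=200, York→D 2·19=38. Service cost 580.
{A, B}: service cost 603
{B, D}: service cost 610
Among all 10 size-2 choices, {C, D} is lowest.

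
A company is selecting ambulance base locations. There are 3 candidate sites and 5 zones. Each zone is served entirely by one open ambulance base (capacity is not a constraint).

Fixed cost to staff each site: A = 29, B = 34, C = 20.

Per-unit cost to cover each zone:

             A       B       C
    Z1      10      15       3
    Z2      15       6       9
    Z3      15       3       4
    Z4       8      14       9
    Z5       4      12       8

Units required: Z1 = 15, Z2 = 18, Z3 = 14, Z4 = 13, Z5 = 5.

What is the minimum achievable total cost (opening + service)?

Minimum total cost: 402

For any fixed open set, each zone goes to its cheapest open site; total = fixed + service.
{A, B, C}: Z1→C 3·15=45, Z2→B 6·18=108, Z3→B 3·14=42, Z4→A 8·13=104, Z5→A 4·5=20. Service 319; fixed 83; total 402.
{B, C}: service 352 + fixed 54 = 406
{A, C}: service 387 + fixed 49 = 436
{C}: service 420 + fixed 20 = 440
No other subset beats 402.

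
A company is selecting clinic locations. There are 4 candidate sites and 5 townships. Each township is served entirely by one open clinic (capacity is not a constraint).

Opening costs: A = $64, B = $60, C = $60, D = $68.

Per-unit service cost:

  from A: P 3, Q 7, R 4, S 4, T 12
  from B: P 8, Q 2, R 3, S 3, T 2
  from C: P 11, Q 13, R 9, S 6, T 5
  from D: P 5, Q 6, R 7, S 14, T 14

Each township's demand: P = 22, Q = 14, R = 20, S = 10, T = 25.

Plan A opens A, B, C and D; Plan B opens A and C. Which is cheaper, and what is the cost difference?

Plan A: {A, B, C, D}: P→A 3·22=66, Q→B 2·14=28, R→B 3·20=60, S→B 3·10=30, T→B 2·25=50. Service 234; fixed 252; total 486.
Plan B: {A, C}: P→A 3·22=66, Q→A 7·14=98, R→A 4·20=80, S→A 4·10=40, T→C 5·25=125. Service 409; fixed 124; total 533.
Difference: |486 − 533| = 47.

Plan A is cheaper by 47.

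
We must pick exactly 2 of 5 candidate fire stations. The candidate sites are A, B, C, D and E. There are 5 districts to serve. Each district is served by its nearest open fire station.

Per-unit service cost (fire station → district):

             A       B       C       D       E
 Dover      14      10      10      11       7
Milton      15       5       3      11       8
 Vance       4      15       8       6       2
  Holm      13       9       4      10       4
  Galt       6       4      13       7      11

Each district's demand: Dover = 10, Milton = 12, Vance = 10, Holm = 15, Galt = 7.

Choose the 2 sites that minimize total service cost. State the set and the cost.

With exactly 2 open, each district uses its cheapest among the chosen.
{B, E}: Dover→E 7·10=70, Milton→B 5·12=60, Vance→E 2·10=20, Holm→E 4·15=60, Galt→B 4·7=28. Service cost 238.
{C, E}: service cost 263
{A, C}: service cost 278
Among all 10 size-2 choices, {B, E} is lowest.

Choose B and E; total service cost 238.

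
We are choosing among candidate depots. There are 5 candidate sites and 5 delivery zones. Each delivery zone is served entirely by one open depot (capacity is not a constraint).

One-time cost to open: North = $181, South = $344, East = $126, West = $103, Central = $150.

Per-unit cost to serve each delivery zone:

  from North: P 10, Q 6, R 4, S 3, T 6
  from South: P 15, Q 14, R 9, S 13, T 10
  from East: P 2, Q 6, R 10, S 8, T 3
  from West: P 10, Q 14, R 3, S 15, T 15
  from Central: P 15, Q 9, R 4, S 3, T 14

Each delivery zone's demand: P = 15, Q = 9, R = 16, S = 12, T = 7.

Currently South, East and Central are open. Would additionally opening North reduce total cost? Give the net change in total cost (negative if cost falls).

No — net change +181 (cost rises by 181).

Current service cost with {South, East, Central}: 205.
Adding North: each delivery zone re-picks its cheapest; new service cost 205, saving 0.
Extra fixed cost: 181. Net change = 181 − 0 = 181.
(Totals: 825 → 1006.)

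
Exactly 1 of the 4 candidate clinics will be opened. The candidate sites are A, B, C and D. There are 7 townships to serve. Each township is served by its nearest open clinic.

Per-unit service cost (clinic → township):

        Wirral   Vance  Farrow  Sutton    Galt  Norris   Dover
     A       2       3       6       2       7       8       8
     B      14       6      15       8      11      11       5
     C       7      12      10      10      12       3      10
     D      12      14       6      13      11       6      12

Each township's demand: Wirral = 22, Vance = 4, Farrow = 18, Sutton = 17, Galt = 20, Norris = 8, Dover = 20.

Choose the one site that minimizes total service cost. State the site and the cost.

Choose A only; total service cost 562.

With exactly 1 open, each township uses its cheapest among the chosen.
{A}: Wirral→A 2·22=44, Vance→A 3·4=12, Farrow→A 6·18=108, Sutton→A 2·17=34, Galt→A 7·20=140, Norris→A 8·8=64, Dover→A 8·20=160. Service cost 562.
{C}: service cost 1016
{B}: service cost 1146
Among all 4 size-1 choices, {A} is lowest.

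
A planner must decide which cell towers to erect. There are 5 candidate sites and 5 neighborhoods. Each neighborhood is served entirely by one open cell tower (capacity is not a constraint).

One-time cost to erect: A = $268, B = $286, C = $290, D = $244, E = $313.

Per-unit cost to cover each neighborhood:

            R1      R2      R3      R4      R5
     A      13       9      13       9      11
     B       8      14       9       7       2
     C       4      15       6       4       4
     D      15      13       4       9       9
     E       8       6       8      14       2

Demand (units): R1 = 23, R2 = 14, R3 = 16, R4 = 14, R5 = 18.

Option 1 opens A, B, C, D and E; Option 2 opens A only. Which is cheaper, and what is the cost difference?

Option 2 is cheaper by 508.

Option 1: {A, B, C, D, E}: R1→C 4·23=92, R2→E 6·14=84, R3→D 4·16=64, R4→C 4·14=56, R5→B 2·18=36. Service 332; fixed 1401; total 1733.
Option 2: {A}: R1→A 13·23=299, R2→A 9·14=126, R3→A 13·16=208, R4→A 9·14=126, R5→A 11·18=198. Service 957; fixed 268; total 1225.
Difference: |1733 − 1225| = 508.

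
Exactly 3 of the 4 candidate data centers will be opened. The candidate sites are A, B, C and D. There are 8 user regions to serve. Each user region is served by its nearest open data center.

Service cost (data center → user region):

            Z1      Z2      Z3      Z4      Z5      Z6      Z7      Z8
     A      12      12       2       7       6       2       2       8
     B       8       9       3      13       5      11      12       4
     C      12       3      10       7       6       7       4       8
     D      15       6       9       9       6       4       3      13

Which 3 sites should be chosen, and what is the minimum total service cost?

Choose A, B and C; total service cost 33.

With exactly 3 open, each user region uses its cheapest among the chosen.
{A, B, C}: Z1→B 8, Z2→C 3, Z3→A 2, Z4→A 7, Z5→B 5, Z6→A 2, Z7→A 2, Z8→B 4. Service cost 33.
{A, B, D}: service cost 36
{B, C, D}: service cost 37
Among all 4 size-3 choices, {A, B, C} is lowest.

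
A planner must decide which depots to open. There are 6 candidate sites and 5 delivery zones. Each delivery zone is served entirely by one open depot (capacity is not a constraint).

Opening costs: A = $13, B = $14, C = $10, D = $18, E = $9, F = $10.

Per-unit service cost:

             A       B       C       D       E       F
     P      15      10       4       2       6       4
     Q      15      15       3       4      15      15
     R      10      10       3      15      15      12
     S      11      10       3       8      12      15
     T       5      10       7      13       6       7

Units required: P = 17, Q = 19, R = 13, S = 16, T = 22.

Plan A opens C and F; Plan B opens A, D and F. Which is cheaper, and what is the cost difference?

Plan A is cheaper by 133.

Plan A: {C, F}: P→C 4·17=68, Q→C 3·19=57, R→C 3·13=39, S→C 3·16=48, T→C 7·22=154. Service 366; fixed 20; total 386.
Plan B: {A, D, F}: P→D 2·17=34, Q→D 4·19=76, R→A 10·13=130, S→D 8·16=128, T→A 5·22=110. Service 478; fixed 41; total 519.
Difference: |386 − 519| = 133.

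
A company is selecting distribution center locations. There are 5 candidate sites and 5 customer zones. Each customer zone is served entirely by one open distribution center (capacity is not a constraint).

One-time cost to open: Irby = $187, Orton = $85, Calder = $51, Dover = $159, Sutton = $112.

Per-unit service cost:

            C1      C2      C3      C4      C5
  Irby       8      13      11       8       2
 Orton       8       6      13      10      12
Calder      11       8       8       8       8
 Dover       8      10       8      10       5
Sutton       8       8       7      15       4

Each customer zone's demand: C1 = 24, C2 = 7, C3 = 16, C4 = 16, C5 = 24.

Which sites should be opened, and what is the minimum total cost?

Open Calder and Sutton; minimum total cost 747.

For any fixed open set, each customer zone goes to its cheapest open site; total = fixed + service.
{Calder, Sutton}: C1→Sutton 8·24=192, C2→Calder 8·7=56, C3→Sutton 7·16=112, C4→Calder 8·16=128, C5→Sutton 4·24=96. Service 584; fixed 163; total 747.
{Irby, Calder}: C1→Irby 8·24=192, C2→Calder 8·7=56, C3→Calder 8·16=128, C4→Irby 8·16=128, C5→Irby 2·24=48. Service 552; fixed 238; total 790.
{Orton, Sutton}: C1→Orton 8·24=192, C2→Orton 6·7=42, C3→Sutton 7·16=112, C4→Orton 10·16=160, C5→Sutton 4·24=96. Service 602; fixed 197; total 799.
{Irby, Orton, Calder, Dover, Sutton}: service 522 + fixed 594 = 1116
No other subset beats 747.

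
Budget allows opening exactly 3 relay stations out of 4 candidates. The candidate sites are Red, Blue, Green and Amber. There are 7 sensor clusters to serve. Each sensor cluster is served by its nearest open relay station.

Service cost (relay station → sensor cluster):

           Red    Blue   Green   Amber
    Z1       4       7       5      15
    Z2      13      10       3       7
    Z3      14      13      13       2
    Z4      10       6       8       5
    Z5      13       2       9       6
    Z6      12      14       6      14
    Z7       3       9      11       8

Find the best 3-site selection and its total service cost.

With exactly 3 open, each sensor cluster uses its cheapest among the chosen.
{Red, Green, Amber}: Z1→Red 4, Z2→Green 3, Z3→Amber 2, Z4→Amber 5, Z5→Amber 6, Z6→Green 6, Z7→Red 3. Service cost 29.
{Blue, Green, Amber}: service cost 31
{Red, Blue, Amber}: service cost 35
Among all 4 size-3 choices, {Red, Green, Amber} is lowest.

Choose Red, Green and Amber; total service cost 29.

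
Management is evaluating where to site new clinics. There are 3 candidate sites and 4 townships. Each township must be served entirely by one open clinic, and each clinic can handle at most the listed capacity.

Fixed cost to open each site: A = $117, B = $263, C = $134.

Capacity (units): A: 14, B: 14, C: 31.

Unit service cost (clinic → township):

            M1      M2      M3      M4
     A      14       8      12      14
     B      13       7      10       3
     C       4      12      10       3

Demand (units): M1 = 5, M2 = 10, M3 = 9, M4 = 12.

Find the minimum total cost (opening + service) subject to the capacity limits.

Open {A, C}: M1→C 4·5=20, M2→A 8·10=80, M3→C 10·9=90, M4→C 3·12=36.
Loads: A carries 10/14, C carries 26/31. Service 226; fixed 251; total 477.
Next best feasible plan costs 535.

Minimum total cost: 477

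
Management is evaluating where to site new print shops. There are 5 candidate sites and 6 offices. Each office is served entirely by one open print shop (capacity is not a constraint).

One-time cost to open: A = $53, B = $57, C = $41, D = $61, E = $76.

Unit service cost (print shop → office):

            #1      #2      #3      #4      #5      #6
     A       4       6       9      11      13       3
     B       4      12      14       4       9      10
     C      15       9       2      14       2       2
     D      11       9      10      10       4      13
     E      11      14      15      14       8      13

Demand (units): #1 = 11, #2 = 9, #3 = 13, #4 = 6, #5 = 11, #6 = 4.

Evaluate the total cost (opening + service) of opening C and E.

Total cost: 459

Each office is assigned to its cheapest site among the open ones.
{C, E}: #1→E 11·11=121, #2→C 9·9=81, #3→C 2·13=26, #4→C 14·6=84, #5→C 2·11=22, #6→C 2·4=8. Service 342; fixed 117; total 459.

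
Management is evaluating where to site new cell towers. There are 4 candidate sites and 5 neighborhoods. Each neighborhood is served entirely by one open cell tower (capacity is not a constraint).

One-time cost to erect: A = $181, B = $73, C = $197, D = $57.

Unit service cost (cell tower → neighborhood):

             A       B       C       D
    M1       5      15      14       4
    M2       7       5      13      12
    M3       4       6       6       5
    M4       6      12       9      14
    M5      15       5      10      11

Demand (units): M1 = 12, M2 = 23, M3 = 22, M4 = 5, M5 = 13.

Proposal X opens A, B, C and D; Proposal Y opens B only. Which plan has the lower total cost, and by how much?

Proposal Y is cheaper by 229.

Proposal X: {A, B, C, D}: M1→D 4·12=48, M2→B 5·23=115, M3→A 4·22=88, M4→A 6·5=30, M5→B 5·13=65. Service 346; fixed 508; total 854.
Proposal Y: {B}: M1→B 15·12=180, M2→B 5·23=115, M3→B 6·22=132, M4→B 12·5=60, M5→B 5·13=65. Service 552; fixed 73; total 625.
Difference: |854 − 625| = 229.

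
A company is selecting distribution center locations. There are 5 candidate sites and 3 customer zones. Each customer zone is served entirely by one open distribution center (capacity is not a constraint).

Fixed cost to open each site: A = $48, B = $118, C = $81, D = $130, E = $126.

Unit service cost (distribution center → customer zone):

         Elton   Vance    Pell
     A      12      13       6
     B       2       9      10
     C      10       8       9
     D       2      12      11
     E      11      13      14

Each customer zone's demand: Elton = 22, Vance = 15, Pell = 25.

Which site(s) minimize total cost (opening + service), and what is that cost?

For any fixed open set, each customer zone goes to its cheapest open site; total = fixed + service.
{A, B}: Elton→B 2·22=44, Vance→B 9·15=135, Pell→A 6·25=150. Service 329; fixed 166; total 495.
{B}: service 429 + fixed 118 = 547
{A, D}: Elton→D 2·22=44, Vance→D 12·15=180, Pell→A 6·25=150. Service 374; fixed 178; total 552.
{A, B, C, D, E}: Elton→B 2·22=44, Vance→C 8·15=120, Pell→A 6·25=150. Service 314; fixed 503; total 817.
No other subset beats 495.

Open A and B; minimum total cost 495.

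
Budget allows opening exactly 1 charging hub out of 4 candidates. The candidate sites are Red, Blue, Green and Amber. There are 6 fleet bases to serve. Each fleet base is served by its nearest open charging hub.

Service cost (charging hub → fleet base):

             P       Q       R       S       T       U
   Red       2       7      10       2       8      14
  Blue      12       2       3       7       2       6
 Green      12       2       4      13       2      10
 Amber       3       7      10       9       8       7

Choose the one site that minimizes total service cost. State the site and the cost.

With exactly 1 open, each fleet base uses its cheapest among the chosen.
{Blue}: P→Blue 12, Q→Blue 2, R→Blue 3, S→Blue 7, T→Blue 2, U→Blue 6. Service cost 32.
{Red}: service cost 43
{Green}: service cost 43
Among all 4 size-1 choices, {Blue} is lowest.

Choose Blue only; total service cost 32.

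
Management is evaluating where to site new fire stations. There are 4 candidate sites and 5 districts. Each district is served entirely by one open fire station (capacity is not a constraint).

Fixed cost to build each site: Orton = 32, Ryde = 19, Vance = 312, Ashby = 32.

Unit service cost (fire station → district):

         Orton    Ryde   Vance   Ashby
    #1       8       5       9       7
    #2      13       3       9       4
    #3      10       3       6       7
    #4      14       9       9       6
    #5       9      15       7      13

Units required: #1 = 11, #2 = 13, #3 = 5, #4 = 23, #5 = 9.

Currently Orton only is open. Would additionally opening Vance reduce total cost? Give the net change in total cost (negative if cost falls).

Current service cost with {Orton}: 710.
Adding Vance: each district re-picks its cheapest; new service cost 505, saving 205.
Extra fixed cost: 312. Net change = 312 − 205 = 107.
(Totals: 742 → 849.)

No — net change +107 (cost rises by 107).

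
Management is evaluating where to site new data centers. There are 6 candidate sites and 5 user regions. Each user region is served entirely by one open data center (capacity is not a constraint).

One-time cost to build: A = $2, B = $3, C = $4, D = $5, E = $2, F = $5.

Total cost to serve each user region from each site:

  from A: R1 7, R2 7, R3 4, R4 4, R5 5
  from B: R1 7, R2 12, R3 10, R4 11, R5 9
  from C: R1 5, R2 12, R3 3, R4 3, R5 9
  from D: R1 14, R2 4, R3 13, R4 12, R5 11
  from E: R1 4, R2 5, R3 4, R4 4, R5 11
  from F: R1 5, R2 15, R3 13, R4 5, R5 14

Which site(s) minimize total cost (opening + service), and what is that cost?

Open A and E; minimum total cost 26.

For any fixed open set, each user region goes to its cheapest open site; total = fixed + service.
{A, E}: R1→E 4, R2→E 5, R3→A 4, R4→A 4, R5→A 5. Service 22; fixed 4; total 26.
{A, C, E}: service 20 + fixed 8 = 28
{A}: R1→A 7, R2→A 7, R3→A 4, R4→A 4, R5→A 5. Service 27; fixed 2; total 29.
{A, B, C, D, E, F}: R1→E 4, R2→D 4, R3→C 3, R4→C 3, R5→A 5. Service 19; fixed 21; total 40.
No other subset beats 26.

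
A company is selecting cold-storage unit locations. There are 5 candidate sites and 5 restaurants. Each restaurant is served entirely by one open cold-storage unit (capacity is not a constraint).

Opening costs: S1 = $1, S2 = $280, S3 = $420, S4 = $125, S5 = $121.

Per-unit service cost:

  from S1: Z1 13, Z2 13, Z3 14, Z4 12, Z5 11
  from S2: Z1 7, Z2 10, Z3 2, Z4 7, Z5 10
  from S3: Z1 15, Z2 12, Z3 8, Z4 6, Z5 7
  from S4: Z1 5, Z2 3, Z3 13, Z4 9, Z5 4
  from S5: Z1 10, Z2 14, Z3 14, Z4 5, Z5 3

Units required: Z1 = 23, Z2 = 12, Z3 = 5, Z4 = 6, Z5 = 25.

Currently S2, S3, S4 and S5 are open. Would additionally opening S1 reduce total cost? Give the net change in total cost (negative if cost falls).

Current service cost with {S2, S3, S4, S5}: 266.
Adding S1: each restaurant re-picks its cheapest; new service cost 266, saving 0.
Extra fixed cost: 1. Net change = 1 − 0 = 1.
(Totals: 1212 → 1213.)

No — net change +1 (cost rises by 1).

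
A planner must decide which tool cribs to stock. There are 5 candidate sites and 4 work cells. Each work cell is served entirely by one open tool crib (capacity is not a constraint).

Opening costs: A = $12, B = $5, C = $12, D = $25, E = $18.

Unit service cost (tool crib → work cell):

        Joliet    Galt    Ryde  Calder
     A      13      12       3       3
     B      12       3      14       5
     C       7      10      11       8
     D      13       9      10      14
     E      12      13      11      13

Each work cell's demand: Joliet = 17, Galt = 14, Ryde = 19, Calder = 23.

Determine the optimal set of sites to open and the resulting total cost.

Open A, B and C; minimum total cost 316.

For any fixed open set, each work cell goes to its cheapest open site; total = fixed + service.
{A, B, C}: Joliet→C 7·17=119, Galt→B 3·14=42, Ryde→A 3·19=57, Calder→A 3·23=69. Service 287; fixed 29; total 316.
{A, B, C, E}: service 287 + fixed 47 = 334
{A, B, C, D}: service 287 + fixed 54 = 341
{A, B, C, D, E}: Joliet→C 7·17=119, Galt→B 3·14=42, Ryde→A 3·19=57, Calder→A 3·23=69. Service 287; fixed 72; total 359.
No other subset beats 316.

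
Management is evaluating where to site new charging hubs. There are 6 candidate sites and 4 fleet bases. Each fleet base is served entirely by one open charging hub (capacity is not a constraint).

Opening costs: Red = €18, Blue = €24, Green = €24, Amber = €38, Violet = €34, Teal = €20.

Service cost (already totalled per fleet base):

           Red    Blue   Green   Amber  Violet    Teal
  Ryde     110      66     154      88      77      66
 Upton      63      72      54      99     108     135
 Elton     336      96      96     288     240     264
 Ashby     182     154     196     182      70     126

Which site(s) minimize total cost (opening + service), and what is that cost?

Open Green and Violet; minimum total cost 355.

For any fixed open set, each fleet base goes to its cheapest open site; total = fixed + service.
{Green, Violet}: Ryde→Violet 77, Upton→Green 54, Elton→Green 96, Ashby→Violet 70. Service 297; fixed 58; total 355.
{Blue, Violet}: service 304 + fixed 58 = 362
{Green, Violet, Teal}: Ryde→Teal 66, Upton→Green 54, Elton→Green 96, Ashby→Violet 70. Service 286; fixed 78; total 364.
{Red, Blue, Green, Amber, Violet, Teal}: service 286 + fixed 158 = 444
No other subset beats 355.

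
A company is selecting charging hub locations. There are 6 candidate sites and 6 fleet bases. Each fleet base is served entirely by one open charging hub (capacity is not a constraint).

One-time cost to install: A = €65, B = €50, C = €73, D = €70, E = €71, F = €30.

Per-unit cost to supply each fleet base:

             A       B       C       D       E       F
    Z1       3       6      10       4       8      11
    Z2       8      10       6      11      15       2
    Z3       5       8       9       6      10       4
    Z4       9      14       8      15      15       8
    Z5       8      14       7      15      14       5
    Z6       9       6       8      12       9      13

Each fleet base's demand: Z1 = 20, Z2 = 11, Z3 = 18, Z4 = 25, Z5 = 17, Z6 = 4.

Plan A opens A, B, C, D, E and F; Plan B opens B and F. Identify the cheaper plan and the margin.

Plan A: {A, B, C, D, E, F}: Z1→A 3·20=60, Z2→F 2·11=22, Z3→F 4·18=72, Z4→C 8·25=200, Z5→F 5·17=85, Z6→B 6·4=24. Service 463; fixed 359; total 822.
Plan B: {B, F}: Z1→B 6·20=120, Z2→F 2·11=22, Z3→F 4·18=72, Z4→F 8·25=200, Z5→F 5·17=85, Z6→B 6·4=24. Service 523; fixed 80; total 603.
Difference: |822 − 603| = 219.

Plan B is cheaper by 219.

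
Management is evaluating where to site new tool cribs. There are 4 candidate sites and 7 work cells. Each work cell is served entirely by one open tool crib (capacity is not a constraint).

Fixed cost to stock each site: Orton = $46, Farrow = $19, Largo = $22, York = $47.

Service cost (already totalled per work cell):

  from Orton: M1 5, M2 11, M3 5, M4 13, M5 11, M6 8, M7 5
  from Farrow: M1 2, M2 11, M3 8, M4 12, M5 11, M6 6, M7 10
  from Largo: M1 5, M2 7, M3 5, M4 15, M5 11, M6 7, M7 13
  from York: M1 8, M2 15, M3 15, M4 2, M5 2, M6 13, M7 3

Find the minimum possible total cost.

Minimum total cost: 79

For any fixed open set, each work cell goes to its cheapest open site; total = fixed + service.
{Farrow}: M1→Farrow 2, M2→Farrow 11, M3→Farrow 8, M4→Farrow 12, M5→Farrow 11, M6→Farrow 6, M7→Farrow 10. Service 60; fixed 19; total 79.
{Largo}: M1→Largo 5, M2→Largo 7, M3→Largo 5, M4→Largo 15, M5→Largo 11, M6→Largo 7, M7→Largo 13. Service 63; fixed 22; total 85.
{Farrow, Largo}: M1→Farrow 2, M2→Largo 7, M3→Largo 5, M4→Farrow 12, M5→Farrow 11, M6→Farrow 6, M7→Farrow 10. Service 53; fixed 41; total 94.
{Orton, Farrow, Largo, York}: M1→Farrow 2, M2→Largo 7, M3→Orton 5, M4→York 2, M5→York 2, M6→Farrow 6, M7→York 3. Service 27; fixed 134; total 161.
(All 15 nonempty subsets were checked; Farrow only is lowest.)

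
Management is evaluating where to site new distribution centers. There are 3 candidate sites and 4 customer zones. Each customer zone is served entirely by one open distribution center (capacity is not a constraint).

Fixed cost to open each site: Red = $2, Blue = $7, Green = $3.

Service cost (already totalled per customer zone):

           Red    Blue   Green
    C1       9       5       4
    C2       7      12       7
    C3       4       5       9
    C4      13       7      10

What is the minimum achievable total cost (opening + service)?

For any fixed open set, each customer zone goes to its cheapest open site; total = fixed + service.
{Red, Green}: C1→Green 4, C2→Red 7, C3→Red 4, C4→Green 10. Service 25; fixed 5; total 30.
{Red, Blue}: service 23 + fixed 9 = 32
{Blue, Green}: service 23 + fixed 10 = 33
{Red, Blue, Green}: C1→Green 4, C2→Red 7, C3→Red 4, C4→Blue 7. Service 22; fixed 12; total 34.
No other subset beats 30.

Minimum total cost: 30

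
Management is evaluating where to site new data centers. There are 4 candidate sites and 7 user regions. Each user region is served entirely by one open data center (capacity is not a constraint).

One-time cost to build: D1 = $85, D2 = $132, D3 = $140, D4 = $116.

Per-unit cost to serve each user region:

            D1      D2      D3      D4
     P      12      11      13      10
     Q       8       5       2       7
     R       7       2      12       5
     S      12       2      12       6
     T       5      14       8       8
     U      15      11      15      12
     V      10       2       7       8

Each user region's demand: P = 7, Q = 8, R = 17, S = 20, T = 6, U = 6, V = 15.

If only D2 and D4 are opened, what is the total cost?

Total cost: 576

Each user region is assigned to its cheapest site among the open ones.
{D2, D4}: P→D4 10·7=70, Q→D2 5·8=40, R→D2 2·17=34, S→D2 2·20=40, T→D4 8·6=48, U→D2 11·6=66, V→D2 2·15=30. Service 328; fixed 248; total 576.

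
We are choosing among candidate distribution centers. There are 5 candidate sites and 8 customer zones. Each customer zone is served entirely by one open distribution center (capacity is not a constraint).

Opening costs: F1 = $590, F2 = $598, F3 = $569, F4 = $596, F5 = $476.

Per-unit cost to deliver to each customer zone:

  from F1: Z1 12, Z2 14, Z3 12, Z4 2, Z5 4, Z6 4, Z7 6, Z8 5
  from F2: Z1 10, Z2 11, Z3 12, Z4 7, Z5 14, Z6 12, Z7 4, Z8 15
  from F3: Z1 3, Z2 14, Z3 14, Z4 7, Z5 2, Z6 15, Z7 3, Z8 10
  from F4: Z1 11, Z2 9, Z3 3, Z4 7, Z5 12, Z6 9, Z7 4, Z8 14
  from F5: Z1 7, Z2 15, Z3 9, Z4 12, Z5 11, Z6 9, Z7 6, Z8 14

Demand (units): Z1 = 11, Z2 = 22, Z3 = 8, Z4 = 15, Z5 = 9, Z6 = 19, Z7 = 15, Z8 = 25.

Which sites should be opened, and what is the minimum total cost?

For any fixed open set, each customer zone goes to its cheapest open site; total = fixed + service.
{F1}: Z1→F1 12·11=132, Z2→F1 14·22=308, Z3→F1 12·8=96, Z4→F1 2·15=30, Z5→F1 4·9=36, Z6→F1 4·19=76, Z7→F1 6·15=90, Z8→F1 5·25=125. Service 893; fixed 590; total 1483.
{F3}: service 1156 + fixed 569 = 1725
{F4}: service 1137 + fixed 596 = 1733
{F1, F2, F3, F4, F5}: Z1→F3 3·11=33, Z2→F4 9·22=198, Z3→F4 3·8=24, Z4→F1 2·15=30, Z5→F3 2·9=18, Z6→F1 4·19=76, Z7→F3 3·15=45, Z8→F1 5·25=125. Service 549; fixed 2829; total 3378.
No other subset beats 1483.

Open F1 only; minimum total cost 1483.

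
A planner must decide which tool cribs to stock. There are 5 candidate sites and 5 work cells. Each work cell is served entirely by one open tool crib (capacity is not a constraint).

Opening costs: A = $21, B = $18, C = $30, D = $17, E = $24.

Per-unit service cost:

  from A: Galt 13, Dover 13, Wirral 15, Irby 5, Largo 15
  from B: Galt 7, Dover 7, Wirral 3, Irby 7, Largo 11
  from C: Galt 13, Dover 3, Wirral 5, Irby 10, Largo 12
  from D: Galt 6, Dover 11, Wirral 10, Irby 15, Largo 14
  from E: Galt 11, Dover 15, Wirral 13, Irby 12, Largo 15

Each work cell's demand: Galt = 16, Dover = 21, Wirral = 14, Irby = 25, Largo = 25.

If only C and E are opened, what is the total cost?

Each work cell is assigned to its cheapest site among the open ones.
{C, E}: Galt→E 11·16=176, Dover→C 3·21=63, Wirral→C 5·14=70, Irby→C 10·25=250, Largo→C 12·25=300. Service 859; fixed 54; total 913.

Total cost: 913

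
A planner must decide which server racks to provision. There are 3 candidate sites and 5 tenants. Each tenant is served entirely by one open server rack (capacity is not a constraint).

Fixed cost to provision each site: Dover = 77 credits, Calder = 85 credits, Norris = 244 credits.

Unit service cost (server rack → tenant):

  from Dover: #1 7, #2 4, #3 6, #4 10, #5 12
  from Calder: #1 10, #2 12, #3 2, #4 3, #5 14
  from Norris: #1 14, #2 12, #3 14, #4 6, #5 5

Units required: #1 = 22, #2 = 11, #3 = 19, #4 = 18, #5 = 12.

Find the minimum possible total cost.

Minimum total cost: 596

For any fixed open set, each tenant goes to its cheapest open site; total = fixed + service.
{Dover, Calder}: #1→Dover 7·22=154, #2→Dover 4·11=44, #3→Calder 2·19=38, #4→Calder 3·18=54, #5→Dover 12·12=144. Service 434; fixed 162; total 596.
{Calder}: service 612 + fixed 85 = 697
{Dover}: #1→Dover 7·22=154, #2→Dover 4·11=44, #3→Dover 6·19=114, #4→Dover 10·18=180, #5→Dover 12·12=144. Service 636; fixed 77; total 713.
{Dover, Calder, Norris}: service 350 + fixed 406 = 756
No other subset beats 596.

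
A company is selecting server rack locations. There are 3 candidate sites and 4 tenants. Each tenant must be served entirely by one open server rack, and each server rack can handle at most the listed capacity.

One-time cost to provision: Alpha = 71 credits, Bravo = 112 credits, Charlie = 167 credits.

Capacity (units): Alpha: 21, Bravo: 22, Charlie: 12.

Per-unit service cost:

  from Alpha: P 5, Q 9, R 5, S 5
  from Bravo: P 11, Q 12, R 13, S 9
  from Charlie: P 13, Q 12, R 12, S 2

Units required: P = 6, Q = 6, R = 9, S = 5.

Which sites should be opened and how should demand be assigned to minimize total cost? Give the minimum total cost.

Minimum total cost: 355

Open {Alpha, Bravo}: P→Alpha 5·6=30, Q→Bravo 12·6=72, R→Alpha 5·9=45, S→Alpha 5·5=25.
Loads: Alpha carries 20/21, Bravo carries 6/22. Service 172; fixed 183; total 355.
Next best feasible plan costs 357.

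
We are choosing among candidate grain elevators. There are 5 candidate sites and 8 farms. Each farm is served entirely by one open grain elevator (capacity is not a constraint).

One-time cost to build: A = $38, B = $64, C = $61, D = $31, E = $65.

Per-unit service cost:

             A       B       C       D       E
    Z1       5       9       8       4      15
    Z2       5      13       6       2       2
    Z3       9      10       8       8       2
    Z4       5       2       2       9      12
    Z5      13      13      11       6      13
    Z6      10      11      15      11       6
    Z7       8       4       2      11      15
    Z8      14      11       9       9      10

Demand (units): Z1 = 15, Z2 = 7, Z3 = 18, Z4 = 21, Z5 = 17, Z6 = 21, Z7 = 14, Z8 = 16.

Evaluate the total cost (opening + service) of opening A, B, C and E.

Total cost: 880

Each farm is assigned to its cheapest site among the open ones.
{A, B, C, E}: Z1→A 5·15=75, Z2→E 2·7=14, Z3→E 2·18=36, Z4→B 2·21=42, Z5→C 11·17=187, Z6→E 6·21=126, Z7→C 2·14=28, Z8→C 9·16=144. Service 652; fixed 228; total 880.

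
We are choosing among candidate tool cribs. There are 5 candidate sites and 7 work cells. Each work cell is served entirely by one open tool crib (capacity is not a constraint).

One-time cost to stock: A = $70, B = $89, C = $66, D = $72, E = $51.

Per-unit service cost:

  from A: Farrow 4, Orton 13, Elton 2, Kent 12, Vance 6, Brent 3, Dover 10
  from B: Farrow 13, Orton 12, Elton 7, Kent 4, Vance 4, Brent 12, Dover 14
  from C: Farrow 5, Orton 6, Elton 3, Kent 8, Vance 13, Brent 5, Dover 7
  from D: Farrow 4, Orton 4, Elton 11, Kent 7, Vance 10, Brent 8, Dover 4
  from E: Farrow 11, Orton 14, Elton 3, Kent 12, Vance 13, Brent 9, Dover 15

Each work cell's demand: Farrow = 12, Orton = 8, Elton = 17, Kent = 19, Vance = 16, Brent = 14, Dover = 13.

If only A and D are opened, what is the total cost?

Each work cell is assigned to its cheapest site among the open ones.
{A, D}: Farrow→A 4·12=48, Orton→D 4·8=32, Elton→A 2·17=34, Kent→D 7·19=133, Vance→A 6·16=96, Brent→A 3·14=42, Dover→D 4·13=52. Service 437; fixed 142; total 579.

Total cost: 579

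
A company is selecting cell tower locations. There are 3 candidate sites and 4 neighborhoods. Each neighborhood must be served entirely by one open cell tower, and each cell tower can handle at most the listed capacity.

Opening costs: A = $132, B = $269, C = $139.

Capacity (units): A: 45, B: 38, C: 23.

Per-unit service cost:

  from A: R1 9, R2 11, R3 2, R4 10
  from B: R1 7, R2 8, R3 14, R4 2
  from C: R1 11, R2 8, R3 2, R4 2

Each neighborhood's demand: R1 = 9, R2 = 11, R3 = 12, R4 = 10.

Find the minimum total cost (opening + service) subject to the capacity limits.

Minimum total cost: 458

Open {A}: R1→A 9·9=81, R2→A 11·11=121, R3→A 2·12=24, R4→A 10·10=100.
Loads: A carries 42/45. Service 326; fixed 132; total 458.
Next best feasible plan costs 484.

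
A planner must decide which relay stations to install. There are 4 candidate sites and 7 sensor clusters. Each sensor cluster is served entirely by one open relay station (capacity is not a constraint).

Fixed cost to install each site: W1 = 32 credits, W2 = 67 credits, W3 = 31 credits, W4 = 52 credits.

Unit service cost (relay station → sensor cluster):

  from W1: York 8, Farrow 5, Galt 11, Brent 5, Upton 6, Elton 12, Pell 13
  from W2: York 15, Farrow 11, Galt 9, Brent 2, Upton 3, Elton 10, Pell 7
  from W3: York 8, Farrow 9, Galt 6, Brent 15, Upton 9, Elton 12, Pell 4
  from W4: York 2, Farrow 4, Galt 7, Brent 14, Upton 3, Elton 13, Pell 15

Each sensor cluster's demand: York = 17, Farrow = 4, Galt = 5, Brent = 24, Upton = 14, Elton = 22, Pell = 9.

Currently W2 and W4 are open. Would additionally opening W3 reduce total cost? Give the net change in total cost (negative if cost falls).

Current service cost with {W2, W4}: 458.
Adding W3: each sensor cluster re-picks its cheapest; new service cost 426, saving 32.
Extra fixed cost: 31. Net change = 31 − 32 = -1.
(Totals: 577 → 576.)

Yes — net change −1 (cost falls by 1).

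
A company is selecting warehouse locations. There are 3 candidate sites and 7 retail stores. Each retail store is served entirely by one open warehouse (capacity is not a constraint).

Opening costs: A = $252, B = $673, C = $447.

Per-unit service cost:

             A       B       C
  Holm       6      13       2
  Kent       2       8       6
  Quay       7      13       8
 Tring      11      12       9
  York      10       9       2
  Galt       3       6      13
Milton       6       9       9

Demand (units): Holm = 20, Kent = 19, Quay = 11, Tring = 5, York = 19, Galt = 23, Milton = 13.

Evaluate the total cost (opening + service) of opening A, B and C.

Each retail store is assigned to its cheapest site among the open ones.
{A, B, C}: Holm→C 2·20=40, Kent→A 2·19=38, Quay→A 7·11=77, Tring→C 9·5=45, York→C 2·19=38, Galt→A 3·23=69, Milton→A 6·13=78. Service 385; fixed 1372; total 1757.

Total cost: 1757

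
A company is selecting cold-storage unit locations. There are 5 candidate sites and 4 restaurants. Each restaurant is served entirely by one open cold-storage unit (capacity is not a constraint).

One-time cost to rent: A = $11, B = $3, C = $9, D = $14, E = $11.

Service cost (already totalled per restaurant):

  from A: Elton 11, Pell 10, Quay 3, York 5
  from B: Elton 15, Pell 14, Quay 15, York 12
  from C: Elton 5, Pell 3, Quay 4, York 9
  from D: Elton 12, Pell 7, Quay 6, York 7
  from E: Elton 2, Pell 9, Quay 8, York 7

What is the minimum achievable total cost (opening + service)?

Minimum total cost: 30

For any fixed open set, each restaurant goes to its cheapest open site; total = fixed + service.
{C}: Elton→C 5, Pell→C 3, Quay→C 4, York→C 9. Service 21; fixed 9; total 30.
{B, C}: service 21 + fixed 12 = 33
{A, C}: service 16 + fixed 20 = 36
{A, B, C, D, E}: service 13 + fixed 48 = 61
No other subset beats 30.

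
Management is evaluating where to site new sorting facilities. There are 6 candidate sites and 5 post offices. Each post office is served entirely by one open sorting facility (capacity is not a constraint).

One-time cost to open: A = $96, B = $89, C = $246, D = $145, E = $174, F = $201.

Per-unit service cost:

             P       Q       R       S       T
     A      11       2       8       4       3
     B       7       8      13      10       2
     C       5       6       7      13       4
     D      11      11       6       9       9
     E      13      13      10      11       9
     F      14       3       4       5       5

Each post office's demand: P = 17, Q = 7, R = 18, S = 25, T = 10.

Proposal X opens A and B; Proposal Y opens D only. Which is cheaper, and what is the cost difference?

Proposal X is cheaper by 250.

Proposal X: {A, B}: P→B 7·17=119, Q→A 2·7=14, R→A 8·18=144, S→A 4·25=100, T→B 2·10=20. Service 397; fixed 185; total 582.
Proposal Y: {D}: P→D 11·17=187, Q→D 11·7=77, R→D 6·18=108, S→D 9·25=225, T→D 9·10=90. Service 687; fixed 145; total 832.
Difference: |582 − 832| = 250.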